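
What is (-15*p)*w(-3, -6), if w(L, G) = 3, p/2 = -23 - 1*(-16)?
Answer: 630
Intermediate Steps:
p = -14 (p = 2*(-23 - 1*(-16)) = 2*(-23 + 16) = 2*(-7) = -14)
(-15*p)*w(-3, -6) = -15*(-14)*3 = 210*3 = 630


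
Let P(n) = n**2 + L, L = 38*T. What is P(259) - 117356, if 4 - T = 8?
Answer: -50427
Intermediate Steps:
T = -4 (T = 4 - 1*8 = 4 - 8 = -4)
L = -152 (L = 38*(-4) = -152)
P(n) = -152 + n**2 (P(n) = n**2 - 152 = -152 + n**2)
P(259) - 117356 = (-152 + 259**2) - 117356 = (-152 + 67081) - 117356 = 66929 - 117356 = -50427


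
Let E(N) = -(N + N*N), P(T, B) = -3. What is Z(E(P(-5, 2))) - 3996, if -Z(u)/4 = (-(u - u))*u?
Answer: -3996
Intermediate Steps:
E(N) = -N - N² (E(N) = -(N + N²) = -N - N²)
Z(u) = 0 (Z(u) = -4*(-(u - u))*u = -4*(-1*0)*u = -0*u = -4*0 = 0)
Z(E(P(-5, 2))) - 3996 = 0 - 3996 = -3996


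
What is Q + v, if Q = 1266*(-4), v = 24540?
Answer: 19476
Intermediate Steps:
Q = -5064
Q + v = -5064 + 24540 = 19476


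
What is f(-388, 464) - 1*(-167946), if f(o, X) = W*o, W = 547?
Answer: -44290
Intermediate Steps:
f(o, X) = 547*o
f(-388, 464) - 1*(-167946) = 547*(-388) - 1*(-167946) = -212236 + 167946 = -44290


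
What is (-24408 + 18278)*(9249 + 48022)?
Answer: -351071230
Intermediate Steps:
(-24408 + 18278)*(9249 + 48022) = -6130*57271 = -351071230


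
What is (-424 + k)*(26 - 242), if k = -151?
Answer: 124200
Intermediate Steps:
(-424 + k)*(26 - 242) = (-424 - 151)*(26 - 242) = -575*(-216) = 124200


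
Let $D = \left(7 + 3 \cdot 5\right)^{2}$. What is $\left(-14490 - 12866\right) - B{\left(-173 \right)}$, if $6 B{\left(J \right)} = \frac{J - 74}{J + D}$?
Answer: $- \frac{51046049}{1866} \approx -27356.0$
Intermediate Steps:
$D = 484$ ($D = \left(7 + 15\right)^{2} = 22^{2} = 484$)
$B{\left(J \right)} = \frac{-74 + J}{6 \left(484 + J\right)}$ ($B{\left(J \right)} = \frac{\left(J - 74\right) \frac{1}{J + 484}}{6} = \frac{\left(-74 + J\right) \frac{1}{484 + J}}{6} = \frac{\frac{1}{484 + J} \left(-74 + J\right)}{6} = \frac{-74 + J}{6 \left(484 + J\right)}$)
$\left(-14490 - 12866\right) - B{\left(-173 \right)} = \left(-14490 - 12866\right) - \frac{-74 - 173}{6 \left(484 - 173\right)} = \left(-14490 - 12866\right) - \frac{1}{6} \cdot \frac{1}{311} \left(-247\right) = -27356 - \frac{1}{6} \cdot \frac{1}{311} \left(-247\right) = -27356 - - \frac{247}{1866} = -27356 + \frac{247}{1866} = - \frac{51046049}{1866}$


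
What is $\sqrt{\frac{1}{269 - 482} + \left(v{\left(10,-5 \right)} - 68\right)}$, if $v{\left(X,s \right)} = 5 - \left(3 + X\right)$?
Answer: $\frac{i \sqrt{3448257}}{213} \approx 8.7181 i$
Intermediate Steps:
$v{\left(X,s \right)} = 2 - X$
$\sqrt{\frac{1}{269 - 482} + \left(v{\left(10,-5 \right)} - 68\right)} = \sqrt{\frac{1}{269 - 482} + \left(\left(2 - 10\right) - 68\right)} = \sqrt{\frac{1}{-213} + \left(\left(2 - 10\right) - 68\right)} = \sqrt{- \frac{1}{213} - 76} = \sqrt{- \frac{16189}{213}} = \frac{i \sqrt{3448257}}{213}$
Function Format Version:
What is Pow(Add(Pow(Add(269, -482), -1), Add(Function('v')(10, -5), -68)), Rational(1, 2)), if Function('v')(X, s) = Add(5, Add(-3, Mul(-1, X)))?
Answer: Mul(Rational(1, 213), I, Pow(3448257, Rational(1, 2))) ≈ Mul(8.7181, I)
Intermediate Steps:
Function('v')(X, s) = Add(2, Mul(-1, X))
Pow(Add(Pow(Add(269, -482), -1), Add(Function('v')(10, -5), -68)), Rational(1, 2)) = Pow(Add(Pow(Add(269, -482), -1), Add(Add(2, Mul(-1, 10)), -68)), Rational(1, 2)) = Pow(Add(Pow(-213, -1), Add(Add(2, -10), -68)), Rational(1, 2)) = Pow(Add(Rational(-1, 213), Add(-8, -68)), Rational(1, 2)) = Pow(Add(Rational(-1, 213), -76), Rational(1, 2)) = Pow(Rational(-16189, 213), Rational(1, 2)) = Mul(Rational(1, 213), I, Pow(3448257, Rational(1, 2)))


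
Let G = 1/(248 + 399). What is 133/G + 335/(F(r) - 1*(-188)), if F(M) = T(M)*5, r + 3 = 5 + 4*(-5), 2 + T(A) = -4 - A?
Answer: 21340983/248 ≈ 86052.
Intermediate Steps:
T(A) = -6 - A (T(A) = -2 + (-4 - A) = -6 - A)
G = 1/647 ≈ 0.0015456
r = -18 (r = -3 + (5 + 4*(-5)) = -3 + (5 - 20) = -3 - 15 = -18)
F(M) = -30 - 5*M (F(M) = (-6 - M)*5 = -30 - 5*M)
133/G + 335/(F(r) - 1*(-188)) = 133/(1/647) + 335/((-30 - 5*(-18)) - 1*(-188)) = 133*647 + 335/((-30 + 90) + 188) = 86051 + 335/(60 + 188) = 86051 + 335/248 = 21340983/248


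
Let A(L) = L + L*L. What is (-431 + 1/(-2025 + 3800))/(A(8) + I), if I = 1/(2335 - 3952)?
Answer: -1237043808/206650825 ≈ -5.9862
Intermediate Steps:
A(L) = L + L²
I = -1/1617 (I = 1/(-1617) = -1/1617 ≈ -0.00061843)
(-431 + 1/(-2025 + 3800))/(A(8) + I) = (-431 + 1/(-2025 + 3800))/(8*(1 + 8) - 1/1617) = (-431 + 1/1775)/(8*9 - 1/1617) = (-431 + 1/1775)/(72 - 1/1617) = -765024/(1775*116423/1617) = -765024/1775*1617/116423 = -1237043808/206650825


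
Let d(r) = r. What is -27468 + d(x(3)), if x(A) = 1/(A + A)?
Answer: -164807/6 ≈ -27468.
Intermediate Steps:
x(A) = 1/(2*A)
-27468 + d(x(3)) = -27468 + (½)/3 = -27468 + (½)*(⅓) = -27468 + ⅙ = -164807/6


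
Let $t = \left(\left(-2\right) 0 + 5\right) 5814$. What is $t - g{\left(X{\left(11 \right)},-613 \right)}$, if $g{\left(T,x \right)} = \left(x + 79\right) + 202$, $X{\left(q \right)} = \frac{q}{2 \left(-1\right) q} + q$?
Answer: $29402$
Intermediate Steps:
$X{\left(q \right)} = - \frac{1}{2} + q$ ($X{\left(q \right)} = \frac{q}{\left(-2\right) q} + q = - \frac{1}{2 q} q + q = - \frac{1}{2} + q$)
$g{\left(T,x \right)} = 281 + x$ ($g{\left(T,x \right)} = \left(79 + x\right) + 202 = 281 + x$)
$t = 29070$ ($t = \left(0 + 5\right) 5814 = 5 \cdot 5814 = 29070$)
$t - g{\left(X{\left(11 \right)},-613 \right)} = 29070 - \left(281 - 613\right) = 29070 - -332 = 29070 + 332 = 29402$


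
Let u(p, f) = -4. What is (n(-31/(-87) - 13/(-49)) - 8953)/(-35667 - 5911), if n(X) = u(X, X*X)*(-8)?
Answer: 8921/41578 ≈ 0.21456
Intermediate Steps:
n(X) = 32 (n(X) = -4*(-8) = 32)
(n(-31/(-87) - 13/(-49)) - 8953)/(-35667 - 5911) = (32 - 8953)/(-35667 - 5911) = -8921/(-41578) = -8921*(-1/41578) = 8921/41578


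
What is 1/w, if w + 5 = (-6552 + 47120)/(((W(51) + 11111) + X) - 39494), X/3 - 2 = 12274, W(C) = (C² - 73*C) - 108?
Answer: 7215/4493 ≈ 1.6058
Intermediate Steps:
W(C) = -108 + C² - 73*C
X = 36828 (X = 6 + 3*12274 = 6 + 36822 = 36828)
w = 4493/7215 (w = -5 + (-6552 + 47120)/((((-108 + 51² - 73*51) + 11111) + 36828) - 39494) = -5 + 40568/((((-108 + 2601 - 3723) + 11111) + 36828) - 39494) = -5 + 40568/(((-1230 + 11111) + 36828) - 39494) = -5 + 40568/((9881 + 36828) - 39494) = -5 + 40568/(46709 - 39494) = -5 + 40568/7215 = 4493/7215 ≈ 0.62273)
1/w = 1/(4493/7215) = 7215/4493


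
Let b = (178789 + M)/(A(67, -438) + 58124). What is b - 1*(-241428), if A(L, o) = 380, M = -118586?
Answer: 14124563915/58504 ≈ 2.4143e+5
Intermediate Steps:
b = 60203/58504 (b = (178789 - 118586)/(380 + 58124) = 60203/58504 ≈ 1.0290)
b - 1*(-241428) = 60203/58504 - 1*(-241428) = 60203/58504 + 241428 = 14124563915/58504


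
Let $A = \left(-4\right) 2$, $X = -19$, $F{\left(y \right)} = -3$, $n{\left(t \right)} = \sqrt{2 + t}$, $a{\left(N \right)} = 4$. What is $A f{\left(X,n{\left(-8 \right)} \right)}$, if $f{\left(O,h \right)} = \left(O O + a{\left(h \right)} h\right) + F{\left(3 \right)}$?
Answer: $-2864 - 32 i \sqrt{6} \approx -2864.0 - 78.384 i$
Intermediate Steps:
$A = -8$
$f{\left(O,h \right)} = -3 + O^{2} + 4 h$ ($f{\left(O,h \right)} = \left(O O + 4 h\right) - 3 = \left(O^{2} + 4 h\right) - 3 = -3 + O^{2} + 4 h$)
$A f{\left(X,n{\left(-8 \right)} \right)} = - 8 \left(-3 + \left(-19\right)^{2} + 4 \sqrt{2 - 8}\right) = - 8 \left(-3 + 361 + 4 \sqrt{-6}\right) = - 8 \left(-3 + 361 + 4 i \sqrt{6}\right) = - 8 \left(358 + 4 i \sqrt{6}\right) = -2864 - 32 i \sqrt{6}$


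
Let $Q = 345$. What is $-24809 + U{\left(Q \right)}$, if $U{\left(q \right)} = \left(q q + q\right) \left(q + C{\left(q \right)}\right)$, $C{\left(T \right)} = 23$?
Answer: $43903351$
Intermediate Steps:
$U{\left(q \right)} = \left(23 + q\right) \left(q + q^{2}\right)$ ($U{\left(q \right)} = \left(q q + q\right) \left(q + 23\right) = \left(q^{2} + q\right) \left(23 + q\right) = \left(q + q^{2}\right) \left(23 + q\right) = \left(23 + q\right) \left(q + q^{2}\right)$)
$-24809 + U{\left(Q \right)} = -24809 + 345 \left(23 + 345^{2} + 24 \cdot 345\right) = -24809 + 345 \left(23 + 119025 + 8280\right) = -24809 + 345 \cdot 127328 = -24809 + 43928160 = 43903351$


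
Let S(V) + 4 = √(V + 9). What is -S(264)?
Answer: 4 - √273 ≈ -12.523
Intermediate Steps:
S(V) = -4 + √(9 + V) (S(V) = -4 + √(V + 9) = -4 + √(9 + V))
-S(264) = -(-4 + √(9 + 264)) = -(-4 + √273) = 4 - √273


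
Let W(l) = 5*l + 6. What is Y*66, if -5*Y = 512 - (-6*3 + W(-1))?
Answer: -34914/5 ≈ -6982.8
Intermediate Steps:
W(l) = 6 + 5*l
Y = -529/5 (Y = -(512 - (-6*3 + (6 + 5*(-1))))/5 = -(512 - (-18 + (6 - 5)))/5 = -(512 - (-18 + 1))/5 = -(512 - 1*(-17))/5 = -(512 + 17)/5 = -⅕*529 = -529/5 ≈ -105.80)
Y*66 = -529/5*66 = -34914/5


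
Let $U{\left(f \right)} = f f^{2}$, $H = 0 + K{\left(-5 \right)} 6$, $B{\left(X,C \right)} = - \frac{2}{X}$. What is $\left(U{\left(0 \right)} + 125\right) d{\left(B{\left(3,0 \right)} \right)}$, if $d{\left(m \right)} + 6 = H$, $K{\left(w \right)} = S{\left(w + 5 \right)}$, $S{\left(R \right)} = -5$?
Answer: $-4500$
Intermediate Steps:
$K{\left(w \right)} = -5$
$H = -30$ ($H = 0 - 30 = -30$)
$U{\left(f \right)} = f^{3}$
$d{\left(m \right)} = -36$ ($d{\left(m \right)} = -6 - 30 = -36$)
$\left(U{\left(0 \right)} + 125\right) d{\left(B{\left(3,0 \right)} \right)} = \left(0^{3} + 125\right) \left(-36\right) = \left(0 + 125\right) \left(-36\right) = 125 \left(-36\right) = -4500$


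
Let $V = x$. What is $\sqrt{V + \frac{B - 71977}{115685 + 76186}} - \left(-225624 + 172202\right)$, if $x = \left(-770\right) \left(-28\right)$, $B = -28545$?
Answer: $53422 + \frac{\sqrt{88188990595922}}{63957} \approx 53569.0$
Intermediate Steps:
$x = 21560$
$V = 21560$
$\sqrt{V + \frac{B - 71977}{115685 + 76186}} - \left(-225624 + 172202\right) = \sqrt{21560 + \frac{-28545 - 71977}{115685 + 76186}} - \left(-225624 + 172202\right) = \sqrt{21560 - \frac{100522}{191871}} - -53422 = \sqrt{21560 - \frac{100522}{191871}} + 53422 = \sqrt{\frac{4136638238}{191871}} + 53422 = \frac{\sqrt{88188990595922}}{63957} + 53422 = 53422 + \frac{\sqrt{88188990595922}}{63957}$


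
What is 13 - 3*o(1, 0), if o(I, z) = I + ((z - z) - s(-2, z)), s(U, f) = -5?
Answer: -5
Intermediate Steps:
o(I, z) = 5 + I (o(I, z) = I + ((z - z) - 1*(-5)) = I + (0 + 5) = I + 5 = 5 + I)
13 - 3*o(1, 0) = 13 - 3*(5 + 1) = 13 - 3*6 = 13 - 18 = -5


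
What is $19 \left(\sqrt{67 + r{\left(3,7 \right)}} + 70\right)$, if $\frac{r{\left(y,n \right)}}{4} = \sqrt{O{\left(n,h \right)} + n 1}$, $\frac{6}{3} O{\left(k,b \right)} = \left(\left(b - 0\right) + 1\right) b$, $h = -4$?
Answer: $1330 + 19 \sqrt{67 + 4 \sqrt{13}} \approx 1501.4$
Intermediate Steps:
$O{\left(k,b \right)} = \frac{b \left(1 + b\right)}{2}$ ($O{\left(k,b \right)} = \frac{\left(\left(b - 0\right) + 1\right) b}{2} = \frac{\left(\left(b + 0\right) + 1\right) b}{2} = \frac{\left(b + 1\right) b}{2} = \frac{\left(1 + b\right) b}{2} = \frac{b \left(1 + b\right)}{2}$)
$r{\left(y,n \right)} = 4 \sqrt{6 + n}$ ($r{\left(y,n \right)} = 4 \sqrt{\frac{1}{2} \left(-4\right) \left(1 - 4\right) + n 1} = 4 \sqrt{\frac{1}{2} \left(-4\right) \left(-3\right) + n} = 4 \sqrt{6 + n}$)
$19 \left(\sqrt{67 + r{\left(3,7 \right)}} + 70\right) = 19 \left(\sqrt{67 + 4 \sqrt{6 + 7}} + 70\right) = 19 \left(\sqrt{67 + 4 \sqrt{13}} + 70\right) = 19 \left(70 + \sqrt{67 + 4 \sqrt{13}}\right) = 1330 + 19 \sqrt{67 + 4 \sqrt{13}}$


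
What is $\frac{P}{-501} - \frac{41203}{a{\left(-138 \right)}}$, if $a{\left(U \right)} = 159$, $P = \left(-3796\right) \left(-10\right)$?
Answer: $- \frac{8892781}{26553} \approx -334.91$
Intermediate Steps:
$P = 37960$
$\frac{P}{-501} - \frac{41203}{a{\left(-138 \right)}} = \frac{37960}{-501} - \frac{41203}{159} = 37960 \left(- \frac{1}{501}\right) - \frac{41203}{159} = - \frac{37960}{501} - \frac{41203}{159} = - \frac{8892781}{26553}$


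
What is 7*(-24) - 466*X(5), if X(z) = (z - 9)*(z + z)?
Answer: 18472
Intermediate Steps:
X(z) = 2*z*(-9 + z) (X(z) = (-9 + z)*(2*z) = 2*z*(-9 + z))
7*(-24) - 466*X(5) = 7*(-24) - 932*5*(-9 + 5) = -168 - 932*5*(-4) = -168 - 466*(-40) = -168 + 18640 = 18472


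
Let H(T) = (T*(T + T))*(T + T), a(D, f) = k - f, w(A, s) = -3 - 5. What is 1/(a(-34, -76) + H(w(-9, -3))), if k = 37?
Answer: -1/1935 ≈ -0.00051680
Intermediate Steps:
w(A, s) = -8
a(D, f) = 37 - f
H(T) = 4*T³ (H(T) = (T*(2*T))*(2*T) = (2*T²)*(2*T) = 4*T³)
1/(a(-34, -76) + H(w(-9, -3))) = 1/((37 - 1*(-76)) + 4*(-8)³) = 1/((37 + 76) + 4*(-512)) = 1/(113 - 2048) = 1/(-1935) = -1/1935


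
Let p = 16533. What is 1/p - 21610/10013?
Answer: -357268117/165544929 ≈ -2.1581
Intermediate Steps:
1/p - 21610/10013 = 1/16533 - 21610/10013 = -357268117/165544929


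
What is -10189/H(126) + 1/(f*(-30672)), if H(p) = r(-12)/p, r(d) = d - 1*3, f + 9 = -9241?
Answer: 24282571521601/283716000 ≈ 85588.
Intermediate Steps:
f = -9250 (f = -9 - 9241 = -9250)
r(d) = -3 + d (r(d) = d - 3 = -3 + d)
H(p) = -15/p (H(p) = (-3 - 12)/p = -15/p)
-10189/H(126) + 1/(f*(-30672)) = -10189/((-15/126)) + 1/(-9250*(-30672)) = -10189/((-15*1/126)) - 1/9250*(-1/30672) = -10189/(-5/42) + 1/283716000 = -10189*(-42/5) + 1/283716000 = 427938/5 + 1/283716000 = 24282571521601/283716000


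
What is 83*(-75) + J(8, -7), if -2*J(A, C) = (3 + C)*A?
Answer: -6209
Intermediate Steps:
J(A, C) = -A*(3 + C)/2 (J(A, C) = -(3 + C)*A/2 = -A*(3 + C)/2)
83*(-75) + J(8, -7) = 83*(-75) - ½*8*(3 - 7) = -6225 - ½*8*(-4) = -6225 + 16 = -6209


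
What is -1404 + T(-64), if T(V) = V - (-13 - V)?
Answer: -1519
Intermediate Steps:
T(V) = 13 + 2*V (T(V) = V + (13 + V) = 13 + 2*V)
-1404 + T(-64) = -1404 + (13 + 2*(-64)) = -1404 + (13 - 128) = -1404 - 115 = -1519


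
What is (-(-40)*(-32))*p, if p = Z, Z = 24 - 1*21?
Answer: -3840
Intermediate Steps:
Z = 3 (Z = 24 - 21 = 3)
p = 3
(-(-40)*(-32))*p = -(-40)*(-32)*3 = -40*32*3 = -1280*3 = -3840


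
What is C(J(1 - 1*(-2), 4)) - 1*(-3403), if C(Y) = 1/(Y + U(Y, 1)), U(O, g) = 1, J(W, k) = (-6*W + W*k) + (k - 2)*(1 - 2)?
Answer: 23820/7 ≈ 3402.9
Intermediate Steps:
J(W, k) = 2 - k - 6*W + W*k (J(W, k) = (-6*W + W*k) + (-2 + k)*(-1) = (-6*W + W*k) + (2 - k) = 2 - k - 6*W + W*k)
C(Y) = 1/(1 + Y) (C(Y) = 1/(Y + 1) = 1/(1 + Y))
C(J(1 - 1*(-2), 4)) - 1*(-3403) = 1/(1 + (2 - 1*4 - 6*(1 - 1*(-2)) + (1 - 1*(-2))*4)) - 1*(-3403) = 1/(1 + (2 - 4 - 6*(1 + 2) + (1 + 2)*4)) + 3403 = 1/(1 + (2 - 4 - 6*3 + 3*4)) + 3403 = 1/(1 + (2 - 4 - 18 + 12)) + 3403 = 1/(1 - 8) + 3403 = 1/(-7) + 3403 = -⅐ + 3403 = 23820/7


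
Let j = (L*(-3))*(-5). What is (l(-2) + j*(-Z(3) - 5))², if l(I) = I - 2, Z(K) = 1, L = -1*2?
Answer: 30976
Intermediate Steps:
L = -2
j = -30 (j = -2*(-3)*(-5) = 6*(-5) = -30)
l(I) = -2 + I
(l(-2) + j*(-Z(3) - 5))² = ((-2 - 2) - 30*(-1*1 - 5))² = (-4 - 30*(-1 - 5))² = (-4 - 30*(-6))² = (-4 + 180)² = 176² = 30976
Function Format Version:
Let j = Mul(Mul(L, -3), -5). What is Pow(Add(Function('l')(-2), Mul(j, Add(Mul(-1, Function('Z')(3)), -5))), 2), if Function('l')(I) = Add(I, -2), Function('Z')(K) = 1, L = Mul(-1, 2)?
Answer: 30976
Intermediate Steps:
L = -2
j = -30 (j = Mul(Mul(-2, -3), -5) = Mul(6, -5) = -30)
Function('l')(I) = Add(-2, I)
Pow(Add(Function('l')(-2), Mul(j, Add(Mul(-1, Function('Z')(3)), -5))), 2) = Pow(Add(Add(-2, -2), Mul(-30, Add(Mul(-1, 1), -5))), 2) = Pow(Add(-4, Mul(-30, Add(-1, -5))), 2) = Pow(Add(-4, Mul(-30, -6)), 2) = Pow(Add(-4, 180), 2) = Pow(176, 2) = 30976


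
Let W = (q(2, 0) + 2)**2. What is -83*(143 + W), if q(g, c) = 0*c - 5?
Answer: -12616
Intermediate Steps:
q(g, c) = -5 (q(g, c) = 0 - 5 = -5)
W = 9 (W = (-5 + 2)**2 = (-3)**2 = 9)
-83*(143 + W) = -83*(143 + 9) = -83*152 = -12616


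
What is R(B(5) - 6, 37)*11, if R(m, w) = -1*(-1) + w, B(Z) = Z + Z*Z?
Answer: 418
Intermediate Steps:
B(Z) = Z + Z²
R(m, w) = 1 + w
R(B(5) - 6, 37)*11 = (1 + 37)*11 = 38*11 = 418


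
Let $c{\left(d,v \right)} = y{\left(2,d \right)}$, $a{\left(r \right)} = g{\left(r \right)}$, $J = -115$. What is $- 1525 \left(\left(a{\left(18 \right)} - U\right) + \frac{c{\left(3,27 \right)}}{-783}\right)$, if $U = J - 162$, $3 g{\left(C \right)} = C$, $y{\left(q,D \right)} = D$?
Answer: $- \frac{112639550}{261} \approx -4.3157 \cdot 10^{5}$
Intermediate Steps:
$g{\left(C \right)} = \frac{C}{3}$
$a{\left(r \right)} = \frac{r}{3}$
$c{\left(d,v \right)} = d$
$U = -277$ ($U = -115 - 162 = -277$)
$- 1525 \left(\left(a{\left(18 \right)} - U\right) + \frac{c{\left(3,27 \right)}}{-783}\right) = - 1525 \left(\left(\frac{1}{3} \cdot 18 - -277\right) + \frac{3}{-783}\right) = - 1525 \left(\left(6 + 277\right) + 3 \left(- \frac{1}{783}\right)\right) = - 1525 \left(283 - \frac{1}{261}\right) = \left(-1525\right) \frac{73862}{261} = - \frac{112639550}{261}$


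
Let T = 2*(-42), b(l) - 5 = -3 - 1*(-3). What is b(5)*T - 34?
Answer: -454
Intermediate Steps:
b(l) = 5 (b(l) = 5 + (-3 - 1*(-3)) = 5 + (-3 + 3) = 5 + 0 = 5)
T = -84
b(5)*T - 34 = 5*(-84) - 34 = -420 - 34 = -454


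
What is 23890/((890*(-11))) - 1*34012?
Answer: -33300137/979 ≈ -34014.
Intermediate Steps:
23890/((890*(-11))) - 1*34012 = 23890/(-9790) - 34012 = 23890*(-1/9790) - 34012 = -2389/979 - 34012 = -33300137/979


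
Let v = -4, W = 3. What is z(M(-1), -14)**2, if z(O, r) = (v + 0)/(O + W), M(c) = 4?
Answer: 16/49 ≈ 0.32653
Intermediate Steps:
z(O, r) = -4/(3 + O) (z(O, r) = (-4 + 0)/(O + 3) = -4/(3 + O))
z(M(-1), -14)**2 = (-4/(3 + 4))**2 = (-4/7)**2 = 16/49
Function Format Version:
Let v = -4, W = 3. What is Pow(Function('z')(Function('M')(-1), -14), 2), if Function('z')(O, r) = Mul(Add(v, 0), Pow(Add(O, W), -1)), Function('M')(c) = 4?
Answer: Rational(16, 49) ≈ 0.32653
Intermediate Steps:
Function('z')(O, r) = Mul(-4, Pow(Add(3, O), -1)) (Function('z')(O, r) = Mul(Add(-4, 0), Pow(Add(O, 3), -1)) = Mul(-4, Pow(Add(3, O), -1)))
Pow(Function('z')(Function('M')(-1), -14), 2) = Pow(Mul(-4, Pow(Add(3, 4), -1)), 2) = Pow(Mul(-4, Pow(7, -1)), 2) = Pow(Mul(-4, Rational(1, 7)), 2) = Pow(Rational(-4, 7), 2) = Rational(16, 49)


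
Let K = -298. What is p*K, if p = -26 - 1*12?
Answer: 11324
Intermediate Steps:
p = -38 (p = -26 - 12 = -38)
p*K = -38*(-298) = 11324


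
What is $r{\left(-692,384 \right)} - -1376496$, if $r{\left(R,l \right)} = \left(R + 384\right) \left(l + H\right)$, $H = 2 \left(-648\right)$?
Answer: $1657392$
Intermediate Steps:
$H = -1296$
$r{\left(R,l \right)} = \left(-1296 + l\right) \left(384 + R\right)$ ($r{\left(R,l \right)} = \left(R + 384\right) \left(l - 1296\right) = \left(384 + R\right) \left(-1296 + l\right) = \left(-1296 + l\right) \left(384 + R\right)$)
$r{\left(-692,384 \right)} - -1376496 = \left(-497664 - -896832 + 384 \cdot 384 - 265728\right) - -1376496 = \left(-497664 + 896832 + 147456 - 265728\right) + 1376496 = 280896 + 1376496 = 1657392$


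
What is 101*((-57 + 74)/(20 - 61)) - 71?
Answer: -4628/41 ≈ -112.88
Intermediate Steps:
101*((-57 + 74)/(20 - 61)) - 71 = 101*(17/(-41)) - 71 = 101*(17*(-1/41)) - 71 = 101*(-17/41) - 71 = -1717/41 - 71 = -4628/41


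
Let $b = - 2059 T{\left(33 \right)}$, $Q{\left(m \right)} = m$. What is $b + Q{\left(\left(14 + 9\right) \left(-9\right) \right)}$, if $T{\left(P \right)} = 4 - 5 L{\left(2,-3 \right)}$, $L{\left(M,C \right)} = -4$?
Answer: $-49623$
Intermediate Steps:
$T{\left(P \right)} = 24$ ($T{\left(P \right)} = 4 - -20 = 4 + 20 = 24$)
$b = -49416$ ($b = \left(-2059\right) 24 = -49416$)
$b + Q{\left(\left(14 + 9\right) \left(-9\right) \right)} = -49416 + \left(14 + 9\right) \left(-9\right) = -49416 + 23 \left(-9\right) = -49416 - 207 = -49623$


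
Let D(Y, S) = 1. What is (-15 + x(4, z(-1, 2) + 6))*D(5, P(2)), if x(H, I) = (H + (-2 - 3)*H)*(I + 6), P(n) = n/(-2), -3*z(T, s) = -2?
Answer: -653/3 ≈ -217.67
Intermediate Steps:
z(T, s) = 2/3 (z(T, s) = -1/3*(-2) = 2/3)
P(n) = -n/2 (P(n) = n*(-1/2) = -n/2)
x(H, I) = -4*H*(6 + I) (x(H, I) = (H - 5*H)*(6 + I) = (-4*H)*(6 + I) = -4*H*(6 + I))
(-15 + x(4, z(-1, 2) + 6))*D(5, P(2)) = (-15 - 4*4*(6 + (2/3 + 6)))*1 = (-15 - 4*4*(6 + 20/3))*1 = (-15 - 4*4*38/3)*1 = (-15 - 608/3)*1 = -653/3*1 = -653/3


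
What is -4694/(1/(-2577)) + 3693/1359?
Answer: 5479687645/453 ≈ 1.2096e+7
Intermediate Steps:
-4694/(1/(-2577)) + 3693/1359 = -4694/(-1/2577) + 3693*(1/1359) = -4694*(-2577) + 1231/453 = 12096438 + 1231/453 = 5479687645/453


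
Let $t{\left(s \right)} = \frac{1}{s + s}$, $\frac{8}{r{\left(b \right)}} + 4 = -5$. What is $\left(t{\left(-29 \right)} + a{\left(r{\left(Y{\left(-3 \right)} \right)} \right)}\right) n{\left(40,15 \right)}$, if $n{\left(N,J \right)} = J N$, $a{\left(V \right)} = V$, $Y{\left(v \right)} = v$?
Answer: $- \frac{47300}{87} \approx -543.68$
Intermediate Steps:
$r{\left(b \right)} = - \frac{8}{9}$ ($r{\left(b \right)} = \frac{8}{-4 - 5} = \frac{8}{-9} = 8 \left(- \frac{1}{9}\right) = - \frac{8}{9}$)
$t{\left(s \right)} = \frac{1}{2 s}$
$\left(t{\left(-29 \right)} + a{\left(r{\left(Y{\left(-3 \right)} \right)} \right)}\right) n{\left(40,15 \right)} = \left(\frac{1}{2 \left(-29\right)} - \frac{8}{9}\right) 15 \cdot 40 = \left(\frac{1}{2} \left(- \frac{1}{29}\right) - \frac{8}{9}\right) 600 = \left(- \frac{1}{58} - \frac{8}{9}\right) 600 = \left(- \frac{473}{522}\right) 600 = - \frac{47300}{87}$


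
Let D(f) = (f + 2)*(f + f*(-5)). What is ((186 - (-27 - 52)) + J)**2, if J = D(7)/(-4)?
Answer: 107584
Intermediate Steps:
D(f) = -4*f*(2 + f) (D(f) = (2 + f)*(f - 5*f) = (2 + f)*(-4*f) = -4*f*(2 + f))
J = 63 (J = (-4*7*(2 + 7))/(-4) = -(-1)*7*9 = -1/4*(-252) = 63)
((186 - (-27 - 52)) + J)**2 = ((186 - (-27 - 52)) + 63)**2 = ((186 - 1*(-79)) + 63)**2 = ((186 + 79) + 63)**2 = (265 + 63)**2 = 328**2 = 107584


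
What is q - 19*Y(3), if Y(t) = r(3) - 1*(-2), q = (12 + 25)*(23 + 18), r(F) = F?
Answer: 1422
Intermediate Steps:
q = 1517 (q = 37*41 = 1517)
Y(t) = 5 (Y(t) = 3 - 1*(-2) = 3 + 2 = 5)
q - 19*Y(3) = 1517 - 19*5 = 1517 - 95 = 1422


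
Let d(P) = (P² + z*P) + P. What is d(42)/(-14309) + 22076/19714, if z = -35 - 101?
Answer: 196444184/141043813 ≈ 1.3928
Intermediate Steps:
z = -136
d(P) = P² - 135*P (d(P) = (P² - 136*P) + P = P² - 135*P)
d(42)/(-14309) + 22076/19714 = (42*(-135 + 42))/(-14309) + 22076/19714 = (42*(-93))*(-1/14309) + 22076*(1/19714) = -3906*(-1/14309) + 11038/9857 = 3906/14309 + 11038/9857 = 196444184/141043813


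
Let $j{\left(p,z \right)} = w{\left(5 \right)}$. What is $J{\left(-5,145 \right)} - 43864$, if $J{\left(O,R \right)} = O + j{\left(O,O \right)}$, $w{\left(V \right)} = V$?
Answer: $-43864$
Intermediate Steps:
$j{\left(p,z \right)} = 5$
$J{\left(O,R \right)} = 5 + O$ ($J{\left(O,R \right)} = O + 5 = 5 + O$)
$J{\left(-5,145 \right)} - 43864 = \left(5 - 5\right) - 43864 = 0 - 43864 = -43864$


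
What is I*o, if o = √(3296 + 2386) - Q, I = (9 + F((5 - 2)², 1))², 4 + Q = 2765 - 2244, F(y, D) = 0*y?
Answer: -41877 + 81*√5682 ≈ -35771.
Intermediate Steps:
F(y, D) = 0
Q = 517 (Q = -4 + (2765 - 2244) = -4 + 521 = 517)
I = 81 (I = (9 + 0)² = 9² = 81)
o = -517 + √5682 (o = √(3296 + 2386) - 1*517 = √5682 - 517 = -517 + √5682 ≈ -441.62)
I*o = 81*(-517 + √5682) = -41877 + 81*√5682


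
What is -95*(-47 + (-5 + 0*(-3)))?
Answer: 4940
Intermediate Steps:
-95*(-47 + (-5 + 0*(-3))) = -95*(-47 + (-5 + 0)) = -95*(-47 - 5) = -95*(-52) = 4940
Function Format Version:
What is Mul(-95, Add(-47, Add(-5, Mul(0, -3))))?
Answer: 4940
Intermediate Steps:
Mul(-95, Add(-47, Add(-5, Mul(0, -3)))) = Mul(-95, Add(-47, Add(-5, 0))) = Mul(-95, Add(-47, -5)) = Mul(-95, -52) = 4940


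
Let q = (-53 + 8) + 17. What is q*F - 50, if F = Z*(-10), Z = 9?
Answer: 2470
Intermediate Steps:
F = -90 (F = 9*(-10) = -90)
q = -28 (q = -45 + 17 = -28)
q*F - 50 = -28*(-90) - 50 = 2520 - 50 = 2470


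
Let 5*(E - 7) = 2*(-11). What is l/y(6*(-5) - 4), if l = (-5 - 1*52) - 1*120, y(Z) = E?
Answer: -885/13 ≈ -68.077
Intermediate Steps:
E = 13/5 (E = 7 + (2*(-11))/5 = 7 + (⅕)*(-22) = 7 - 22/5 = 13/5 ≈ 2.6000)
y(Z) = 13/5
l = -177 (l = (-5 - 52) - 120 = -57 - 120 = -177)
l/y(6*(-5) - 4) = -177/(13/5) = (5/13)*(-177) = -885/13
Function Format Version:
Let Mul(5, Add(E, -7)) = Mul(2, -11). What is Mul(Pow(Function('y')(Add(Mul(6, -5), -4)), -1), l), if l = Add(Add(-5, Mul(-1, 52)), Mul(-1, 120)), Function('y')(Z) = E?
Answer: Rational(-885, 13) ≈ -68.077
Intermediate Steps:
E = Rational(13, 5) (E = Add(7, Mul(Rational(1, 5), Mul(2, -11))) = Add(7, Mul(Rational(1, 5), -22)) = Add(7, Rational(-22, 5)) = Rational(13, 5) ≈ 2.6000)
Function('y')(Z) = Rational(13, 5)
l = -177 (l = Add(Add(-5, -52), -120) = Add(-57, -120) = -177)
Mul(Pow(Function('y')(Add(Mul(6, -5), -4)), -1), l) = Mul(Pow(Rational(13, 5), -1), -177) = Mul(Rational(5, 13), -177) = Rational(-885, 13)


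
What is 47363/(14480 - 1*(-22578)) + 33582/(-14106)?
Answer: -96063213/87123358 ≈ -1.1026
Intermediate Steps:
47363/(14480 - 1*(-22578)) + 33582/(-14106) = 47363/(14480 + 22578) + 33582*(-1/14106) = 47363/37058 - 5597/2351 = -96063213/87123358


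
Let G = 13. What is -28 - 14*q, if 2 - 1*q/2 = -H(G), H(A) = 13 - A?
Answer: -84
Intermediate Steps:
q = 4 (q = 4 - (-2)*(13 - 1*13) = 4 - (-2)*(13 - 13) = 4 - (-2)*0 = 4 - 2*0 = 4 + 0 = 4)
-28 - 14*q = -28 - 14*4 = -28 - 56 = -84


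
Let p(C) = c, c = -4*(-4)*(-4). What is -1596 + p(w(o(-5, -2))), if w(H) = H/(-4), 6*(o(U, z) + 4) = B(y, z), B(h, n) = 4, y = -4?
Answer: -1660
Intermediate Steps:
o(U, z) = -10/3 (o(U, z) = -4 + (⅙)*4 = -4 + ⅔ = -10/3)
w(H) = -H/4 (w(H) = H*(-¼) = -H/4)
c = -64 (c = 16*(-4) = -64)
p(C) = -64
-1596 + p(w(o(-5, -2))) = -1596 - 64 = -1660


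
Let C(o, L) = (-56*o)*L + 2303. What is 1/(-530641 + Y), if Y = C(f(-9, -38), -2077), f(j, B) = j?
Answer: -1/1575146 ≈ -6.3486e-7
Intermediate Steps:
C(o, L) = 2303 - 56*L*o (C(o, L) = -56*L*o + 2303 = 2303 - 56*L*o)
Y = -1044505 (Y = 2303 - 56*(-2077)*(-9) = 2303 - 1046808 = -1044505)
1/(-530641 + Y) = 1/(-530641 - 1044505) = 1/(-1575146) = -1/1575146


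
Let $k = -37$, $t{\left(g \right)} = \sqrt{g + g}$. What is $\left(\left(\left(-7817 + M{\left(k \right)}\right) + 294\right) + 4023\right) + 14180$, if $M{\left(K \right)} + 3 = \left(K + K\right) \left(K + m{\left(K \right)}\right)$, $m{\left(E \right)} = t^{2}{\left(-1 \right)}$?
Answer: $13563$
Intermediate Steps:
$t{\left(g \right)} = \sqrt{2} \sqrt{g}$ ($t{\left(g \right)} = \sqrt{2 g} = \sqrt{2} \sqrt{g}$)
$m{\left(E \right)} = -2$ ($m{\left(E \right)} = \left(\sqrt{2} \sqrt{-1}\right)^{2} = \left(\sqrt{2} i\right)^{2} = \left(i \sqrt{2}\right)^{2} = -2$)
$M{\left(K \right)} = -3 + 2 K \left(-2 + K\right)$ ($M{\left(K \right)} = -3 + \left(K + K\right) \left(K - 2\right) = -3 + 2 K \left(-2 + K\right)$)
$\left(\left(\left(-7817 + M{\left(k \right)}\right) + 294\right) + 4023\right) + 14180 = \left(\left(\left(-7817 - \left(-145 - 2738\right)\right) + 294\right) + 4023\right) + 14180 = \left(\left(\left(-7817 + \left(-3 + 148 + 2 \cdot 1369\right)\right) + 294\right) + 4023\right) + 14180 = \left(\left(\left(-7817 + \left(-3 + 148 + 2738\right)\right) + 294\right) + 4023\right) + 14180 = \left(\left(\left(-7817 + 2883\right) + 294\right) + 4023\right) + 14180 = \left(\left(-4934 + 294\right) + 4023\right) + 14180 = \left(-4640 + 4023\right) + 14180 = -617 + 14180 = 13563$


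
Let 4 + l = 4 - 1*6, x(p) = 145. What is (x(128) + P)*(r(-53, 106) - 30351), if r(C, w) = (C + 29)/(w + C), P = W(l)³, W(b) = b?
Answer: 114212517/53 ≈ 2.1550e+6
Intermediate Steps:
l = -6 (l = -4 + (4 - 1*6) = -4 + (4 - 6) = -4 - 2 = -6)
P = -216 (P = (-6)³ = -216)
r(C, w) = (29 + C)/(C + w)
(x(128) + P)*(r(-53, 106) - 30351) = (145 - 216)*((29 - 53)/(-53 + 106) - 30351) = -71*(-24/53 - 30351) = -71*(-1608627/53) = 114212517/53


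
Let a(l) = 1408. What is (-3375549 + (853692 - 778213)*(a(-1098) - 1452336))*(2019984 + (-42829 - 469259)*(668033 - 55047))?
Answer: 34377773464559414521824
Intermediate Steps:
(-3375549 + (853692 - 778213)*(a(-1098) - 1452336))*(2019984 + (-42829 - 469259)*(668033 - 55047)) = (-3375549 + (853692 - 778213)*(1408 - 1452336))*(2019984 + (-42829 - 469259)*(668033 - 55047)) = (-3375549 + 75479*(-1450928))*(2019984 - 512088*612986) = (-3375549 - 109514594512)*(2019984 - 313902774768) = -109517970061*(-313900754784) = 34377773464559414521824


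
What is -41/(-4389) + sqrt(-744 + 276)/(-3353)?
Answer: 41/4389 - 6*I*sqrt(13)/3353 ≈ 0.0093415 - 0.0064519*I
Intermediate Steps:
-41/(-4389) + sqrt(-744 + 276)/(-3353) = -41*(-1/4389) + sqrt(-468)*(-1/3353) = 41/4389 + (6*I*sqrt(13))*(-1/3353) = 41/4389 - 6*I*sqrt(13)/3353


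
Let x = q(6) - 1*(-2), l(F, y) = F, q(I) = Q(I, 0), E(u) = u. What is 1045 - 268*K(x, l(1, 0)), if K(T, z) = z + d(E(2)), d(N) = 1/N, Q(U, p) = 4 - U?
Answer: 643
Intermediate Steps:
q(I) = 4 - I
x = 0 (x = (4 - 1*6) - 1*(-2) = (4 - 6) + 2 = -2 + 2 = 0)
K(T, z) = ½ + z (K(T, z) = z + 1/2 = z + ½ = ½ + z)
1045 - 268*K(x, l(1, 0)) = 1045 - 268*(½ + 1) = 1045 - 268*3/2 = 1045 - 402 = 643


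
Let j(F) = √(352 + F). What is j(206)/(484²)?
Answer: 3*√62/234256 ≈ 0.00010084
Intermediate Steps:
j(206)/(484²) = √(352 + 206)/(484²) = √558/234256 = (3*√62)*(1/234256) = 3*√62/234256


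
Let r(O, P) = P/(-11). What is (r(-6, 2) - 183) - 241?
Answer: -4666/11 ≈ -424.18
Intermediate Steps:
r(O, P) = -P/11 (r(O, P) = P*(-1/11) = -P/11)
(r(-6, 2) - 183) - 241 = (-1/11*2 - 183) - 241 = (-2/11 - 183) - 241 = -2015/11 - 241 = -4666/11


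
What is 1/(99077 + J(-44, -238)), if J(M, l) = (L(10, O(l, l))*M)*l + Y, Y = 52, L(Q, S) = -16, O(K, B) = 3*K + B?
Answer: -1/68423 ≈ -1.4615e-5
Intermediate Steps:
O(K, B) = B + 3*K
J(M, l) = 52 - 16*M*l (J(M, l) = (-16*M)*l + 52 = -16*M*l + 52 = 52 - 16*M*l)
1/(99077 + J(-44, -238)) = 1/(99077 + (52 - 16*(-44)*(-238))) = 1/(99077 + (52 - 167552)) = 1/(99077 - 167500) = 1/(-68423) = -1/68423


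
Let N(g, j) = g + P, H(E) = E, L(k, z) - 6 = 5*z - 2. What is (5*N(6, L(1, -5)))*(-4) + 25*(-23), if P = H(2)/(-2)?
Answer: -675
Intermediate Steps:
L(k, z) = 4 + 5*z (L(k, z) = 6 + (5*z - 2) = 6 + (-2 + 5*z) = 4 + 5*z)
P = -1 (P = 2/(-2) = 2*(-1/2) = -1)
N(g, j) = -1 + g (N(g, j) = g - 1 = -1 + g)
(5*N(6, L(1, -5)))*(-4) + 25*(-23) = (5*(-1 + 6))*(-4) + 25*(-23) = (5*5)*(-4) - 575 = 25*(-4) - 575 = -100 - 575 = -675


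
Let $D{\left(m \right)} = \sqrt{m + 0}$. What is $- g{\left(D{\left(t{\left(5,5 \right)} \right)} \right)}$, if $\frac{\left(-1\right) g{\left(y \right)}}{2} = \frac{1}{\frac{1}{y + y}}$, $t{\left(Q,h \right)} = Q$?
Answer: $4 \sqrt{5} \approx 8.9443$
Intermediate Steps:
$D{\left(m \right)} = \sqrt{m}$
$g{\left(y \right)} = - 4 y$ ($g{\left(y \right)} = - \frac{2}{\frac{1}{y + y}} = - \frac{2}{\frac{1}{2 y}} = - \frac{2}{\frac{1}{2} \frac{1}{y}} = - 2 \cdot 2 y = - 4 y$)
$- g{\left(D{\left(t{\left(5,5 \right)} \right)} \right)} = - \left(-4\right) \sqrt{5} = 4 \sqrt{5}$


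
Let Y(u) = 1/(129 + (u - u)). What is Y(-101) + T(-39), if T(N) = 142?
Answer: 18319/129 ≈ 142.01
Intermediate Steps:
Y(u) = 1/129 (Y(u) = 1/(129 + 0) = 1/129)
Y(-101) + T(-39) = 1/129 + 142 = 18319/129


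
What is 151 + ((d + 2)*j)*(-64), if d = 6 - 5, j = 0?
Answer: 151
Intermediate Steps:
d = 1
151 + ((d + 2)*j)*(-64) = 151 + ((1 + 2)*0)*(-64) = 151 + (3*0)*(-64) = 151 + 0*(-64) = 151 + 0 = 151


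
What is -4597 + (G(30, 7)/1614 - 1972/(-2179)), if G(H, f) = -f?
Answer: -16164049327/3516906 ≈ -4596.1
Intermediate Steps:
-4597 + (G(30, 7)/1614 - 1972/(-2179)) = -4597 + (-1*7/1614 - 1972/(-2179)) = -4597 + (-7*1/1614 - 1972*(-1/2179)) = -4597 + (-7/1614 + 1972/2179) = -4597 + 3167555/3516906 = -16164049327/3516906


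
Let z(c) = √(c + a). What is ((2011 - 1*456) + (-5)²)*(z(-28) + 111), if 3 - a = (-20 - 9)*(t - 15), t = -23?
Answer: 175380 + 11060*I*√23 ≈ 1.7538e+5 + 53042.0*I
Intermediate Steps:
a = -1099 (a = 3 - (-20 - 9)*(-23 - 15) = 3 - (-29)*(-38) = 3 - 1*1102 = 3 - 1102 = -1099)
z(c) = √(-1099 + c) (z(c) = √(c - 1099) = √(-1099 + c))
((2011 - 1*456) + (-5)²)*(z(-28) + 111) = ((2011 - 1*456) + (-5)²)*(√(-1099 - 28) + 111) = ((2011 - 456) + 25)*(√(-1127) + 111) = (1555 + 25)*(7*I*√23 + 111) = 1580*(111 + 7*I*√23) = 175380 + 11060*I*√23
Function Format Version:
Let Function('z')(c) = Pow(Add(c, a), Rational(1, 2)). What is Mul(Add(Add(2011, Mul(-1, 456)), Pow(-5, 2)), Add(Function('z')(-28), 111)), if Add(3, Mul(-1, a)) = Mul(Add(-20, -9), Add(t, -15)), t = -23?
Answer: Add(175380, Mul(11060, I, Pow(23, Rational(1, 2)))) ≈ Add(1.7538e+5, Mul(53042., I))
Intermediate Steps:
a = -1099 (a = Add(3, Mul(-1, Mul(Add(-20, -9), Add(-23, -15)))) = Add(3, Mul(-1, Mul(-29, -38))) = Add(3, Mul(-1, 1102)) = Add(3, -1102) = -1099)
Function('z')(c) = Pow(Add(-1099, c), Rational(1, 2)) (Function('z')(c) = Pow(Add(c, -1099), Rational(1, 2)) = Pow(Add(-1099, c), Rational(1, 2)))
Mul(Add(Add(2011, Mul(-1, 456)), Pow(-5, 2)), Add(Function('z')(-28), 111)) = Mul(Add(Add(2011, Mul(-1, 456)), Pow(-5, 2)), Add(Pow(Add(-1099, -28), Rational(1, 2)), 111)) = Mul(Add(Add(2011, -456), 25), Add(Pow(-1127, Rational(1, 2)), 111)) = Mul(Add(1555, 25), Add(Mul(7, I, Pow(23, Rational(1, 2))), 111)) = Mul(1580, Add(111, Mul(7, I, Pow(23, Rational(1, 2))))) = Add(175380, Mul(11060, I, Pow(23, Rational(1, 2))))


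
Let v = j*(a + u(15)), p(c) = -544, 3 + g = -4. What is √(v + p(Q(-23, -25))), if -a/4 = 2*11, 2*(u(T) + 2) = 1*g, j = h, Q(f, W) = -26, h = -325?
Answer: √119374/2 ≈ 172.75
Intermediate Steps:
j = -325
g = -7 (g = -3 - 4 = -7)
u(T) = -11/2 (u(T) = -2 + (1*(-7))/2 = -2 + (½)*(-7) = -2 - 7/2 = -11/2)
a = -88 (a = -8*11 = -4*22 = -88)
v = 60775/2 (v = -325*(-88 - 11/2) = -325*(-187/2) = 60775/2 ≈ 30388.)
√(v + p(Q(-23, -25))) = √(60775/2 - 544) = √(59687/2) = √119374/2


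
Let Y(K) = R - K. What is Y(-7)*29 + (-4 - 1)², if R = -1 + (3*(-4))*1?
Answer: -149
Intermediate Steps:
R = -13 (R = -1 - 12*1 = -1 - 12 = -13)
Y(K) = -13 - K
Y(-7)*29 + (-4 - 1)² = (-13 - 1*(-7))*29 + (-4 - 1)² = (-13 + 7)*29 + (-5)² = -6*29 + 25 = -174 + 25 = -149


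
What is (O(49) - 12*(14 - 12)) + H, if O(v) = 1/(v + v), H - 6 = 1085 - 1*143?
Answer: 90553/98 ≈ 924.01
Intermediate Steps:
H = 948 (H = 6 + (1085 - 1*143) = 6 + (1085 - 143) = 6 + 942 = 948)
O(v) = 1/(2*v)
(O(49) - 12*(14 - 12)) + H = ((½)/49 - 12*(14 - 12)) + 948 = ((½)*(1/49) - 12*2) + 948 = (1/98 - 24) + 948 = -2351/98 + 948 = 90553/98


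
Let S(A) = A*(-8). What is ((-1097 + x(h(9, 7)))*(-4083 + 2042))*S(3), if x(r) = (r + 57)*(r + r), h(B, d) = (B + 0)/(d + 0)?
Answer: -2273298456/49 ≈ -4.6394e+7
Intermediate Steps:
S(A) = -8*A
h(B, d) = B/d
x(r) = 2*r*(57 + r) (x(r) = (57 + r)*(2*r) = 2*r*(57 + r))
((-1097 + x(h(9, 7)))*(-4083 + 2042))*S(3) = ((-1097 + 2*(9/7)*(57 + 9/7))*(-4083 + 2042))*(-8*3) = ((-1097 + 2*(9*(⅐))*(57 + 9*(⅐)))*(-2041))*(-24) = ((-1097 + 2*(9/7)*(57 + 9/7))*(-2041))*(-24) = ((-1097 + 2*(9/7)*(408/7))*(-2041))*(-24) = ((-1097 + 7344/49)*(-2041))*(-24) = -46409/49*(-2041)*(-24) = (94720769/49)*(-24) = -2273298456/49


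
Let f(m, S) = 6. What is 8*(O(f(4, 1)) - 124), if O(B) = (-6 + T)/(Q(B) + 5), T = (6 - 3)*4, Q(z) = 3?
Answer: -986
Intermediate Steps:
T = 12 (T = 3*4 = 12)
O(B) = 3/4 (O(B) = (-6 + 12)/(3 + 5) = 6/8 = 6*(1/8) = 3/4)
8*(O(f(4, 1)) - 124) = 8*(3/4 - 124) = 8*(-493/4) = -986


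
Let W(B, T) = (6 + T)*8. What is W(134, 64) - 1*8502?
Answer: -7942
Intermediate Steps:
W(B, T) = 48 + 8*T
W(134, 64) - 1*8502 = (48 + 8*64) - 1*8502 = (48 + 512) - 8502 = 560 - 8502 = -7942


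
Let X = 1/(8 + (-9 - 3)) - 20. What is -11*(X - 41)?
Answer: 2695/4 ≈ 673.75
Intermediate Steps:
X = -81/4 (X = 1/(8 - 12) - 20 = 1/(-4) - 20 = -¼ - 20 = -81/4 ≈ -20.250)
-11*(X - 41) = -11*(-81/4 - 41) = -11*(-245/4) = 2695/4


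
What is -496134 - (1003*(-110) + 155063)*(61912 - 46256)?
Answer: -700835982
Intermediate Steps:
-496134 - (1003*(-110) + 155063)*(61912 - 46256) = -496134 - (-110330 + 155063)*15656 = -496134 - 44733*15656 = -496134 - 1*700339848 = -496134 - 700339848 = -700835982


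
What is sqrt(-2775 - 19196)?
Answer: I*sqrt(21971) ≈ 148.23*I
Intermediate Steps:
sqrt(-2775 - 19196) = sqrt(-21971) = I*sqrt(21971)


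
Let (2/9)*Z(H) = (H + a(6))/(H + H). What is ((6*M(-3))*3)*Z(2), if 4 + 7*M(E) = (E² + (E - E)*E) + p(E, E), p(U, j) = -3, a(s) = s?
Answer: 324/7 ≈ 46.286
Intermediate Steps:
M(E) = -1 + E²/7 (M(E) = -4/7 + ((E² + (E - E)*E) - 3)/7 = -4/7 + ((E² + 0*E) - 3)/7 = -4/7 + ((E² + 0) - 3)/7 = -4/7 + (E² - 3)/7 = -4/7 + (-3 + E²)/7 = -4/7 + (-3/7 + E²/7) = -1 + E²/7)
Z(H) = 9*(6 + H)/(4*H) (Z(H) = 9*((H + 6)/(H + H))/2 = 9*((6 + H)/((2*H)))/2 = 9*((6 + H)*(1/(2*H)))/2 = 9*((6 + H)/(2*H))/2 = 9*(6 + H)/(4*H))
((6*M(-3))*3)*Z(2) = ((6*(-1 + (⅐)*(-3)²))*3)*((9/4)*(6 + 2)/2) = ((6*(-1 + (⅐)*9))*3)*((9/4)*(½)*8) = ((6*(-1 + 9/7))*3)*9 = ((6*(2/7))*3)*9 = ((12/7)*3)*9 = (36/7)*9 = 324/7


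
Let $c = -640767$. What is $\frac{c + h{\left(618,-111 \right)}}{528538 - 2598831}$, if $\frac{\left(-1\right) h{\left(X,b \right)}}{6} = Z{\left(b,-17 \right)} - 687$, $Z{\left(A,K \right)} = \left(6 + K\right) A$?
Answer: $\frac{643971}{2070293} \approx 0.31105$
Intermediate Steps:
$Z{\left(A,K \right)} = A \left(6 + K\right)$
$h{\left(X,b \right)} = 4122 + 66 b$ ($h{\left(X,b \right)} = - 6 \left(b \left(6 - 17\right) - 687\right) = - 6 \left(b \left(-11\right) - 687\right) = - 6 \left(- 11 b - 687\right) = - 6 \left(-687 - 11 b\right) = 4122 + 66 b$)
$\frac{c + h{\left(618,-111 \right)}}{528538 - 2598831} = \frac{-640767 + \left(4122 + 66 \left(-111\right)\right)}{528538 - 2598831} = \frac{-640767 + \left(4122 - 7326\right)}{-2070293} = \left(-640767 - 3204\right) \left(- \frac{1}{2070293}\right) = \left(-643971\right) \left(- \frac{1}{2070293}\right) = \frac{643971}{2070293}$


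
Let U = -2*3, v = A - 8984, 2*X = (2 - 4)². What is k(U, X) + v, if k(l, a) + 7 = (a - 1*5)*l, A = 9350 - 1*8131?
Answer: -7754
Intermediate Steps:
A = 1219 (A = 9350 - 8131 = 1219)
X = 2 (X = (2 - 4)²/2 = (½)*(-2)² = (½)*4 = 2)
v = -7765 (v = 1219 - 8984 = -7765)
U = -6
k(l, a) = -7 + l*(-5 + a) (k(l, a) = -7 + (a - 1*5)*l = -7 + (a - 5)*l = -7 + (-5 + a)*l = -7 + l*(-5 + a))
k(U, X) + v = (-7 - 5*(-6) + 2*(-6)) - 7765 = (-7 + 30 - 12) - 7765 = 11 - 7765 = -7754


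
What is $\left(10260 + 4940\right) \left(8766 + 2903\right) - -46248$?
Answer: $177415048$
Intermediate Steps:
$\left(10260 + 4940\right) \left(8766 + 2903\right) - -46248 = 15200 \cdot 11669 + 46248 = 177368800 + 46248 = 177415048$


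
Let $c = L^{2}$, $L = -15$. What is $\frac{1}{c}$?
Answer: $\frac{1}{225} \approx 0.0044444$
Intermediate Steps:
$c = 225$ ($c = \left(-15\right)^{2} = 225$)
$\frac{1}{c} = \frac{1}{225}$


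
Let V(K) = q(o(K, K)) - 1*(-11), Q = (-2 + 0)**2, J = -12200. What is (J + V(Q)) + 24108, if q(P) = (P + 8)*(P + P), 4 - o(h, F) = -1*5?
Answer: 12225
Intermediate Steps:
o(h, F) = 9 (o(h, F) = 4 - (-1)*5 = 4 - 1*(-5) = 4 + 5 = 9)
q(P) = 2*P*(8 + P) (q(P) = (8 + P)*(2*P) = 2*P*(8 + P))
Q = 4 (Q = (-2)**2 = 4)
V(K) = 317 (V(K) = 2*9*(8 + 9) - 1*(-11) = 2*9*17 + 11 = 306 + 11 = 317)
(J + V(Q)) + 24108 = (-12200 + 317) + 24108 = -11883 + 24108 = 12225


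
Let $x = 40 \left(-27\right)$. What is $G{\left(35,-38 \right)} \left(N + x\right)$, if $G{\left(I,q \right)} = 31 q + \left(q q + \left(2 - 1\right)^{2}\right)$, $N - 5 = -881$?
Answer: $-522252$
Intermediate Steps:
$N = -876$ ($N = 5 - 881 = -876$)
$x = -1080$
$G{\left(I,q \right)} = 1 + q^{2} + 31 q$ ($G{\left(I,q \right)} = 31 q + \left(q^{2} + 1^{2}\right) = 31 q + \left(q^{2} + 1\right) = 31 q + \left(1 + q^{2}\right) = 1 + q^{2} + 31 q$)
$G{\left(35,-38 \right)} \left(N + x\right) = \left(1 + \left(-38\right)^{2} + 31 \left(-38\right)\right) \left(-876 - 1080\right) = \left(1 + 1444 - 1178\right) \left(-1956\right) = 267 \left(-1956\right) = -522252$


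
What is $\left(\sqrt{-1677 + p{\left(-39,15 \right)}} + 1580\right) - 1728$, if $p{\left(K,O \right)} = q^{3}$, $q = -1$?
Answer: $-148 + i \sqrt{1678} \approx -148.0 + 40.963 i$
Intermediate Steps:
$p{\left(K,O \right)} = -1$ ($p{\left(K,O \right)} = \left(-1\right)^{3} = -1$)
$\left(\sqrt{-1677 + p{\left(-39,15 \right)}} + 1580\right) - 1728 = \left(\sqrt{-1677 - 1} + 1580\right) - 1728 = \left(\sqrt{-1678} + 1580\right) - 1728 = \left(i \sqrt{1678} + 1580\right) - 1728 = \left(1580 + i \sqrt{1678}\right) - 1728 = -148 + i \sqrt{1678}$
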